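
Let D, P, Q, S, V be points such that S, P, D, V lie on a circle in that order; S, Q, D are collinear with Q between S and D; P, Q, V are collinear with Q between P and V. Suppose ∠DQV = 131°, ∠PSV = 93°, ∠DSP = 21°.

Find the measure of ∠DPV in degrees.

1. ∠PDV = 87°  [cyclic SPDV, opposite ∠S+∠D]
2. ∠DVP = 21°  [same arc PD]
3. ∠DPV = 72°  [△PDV]

∠DPV = 72°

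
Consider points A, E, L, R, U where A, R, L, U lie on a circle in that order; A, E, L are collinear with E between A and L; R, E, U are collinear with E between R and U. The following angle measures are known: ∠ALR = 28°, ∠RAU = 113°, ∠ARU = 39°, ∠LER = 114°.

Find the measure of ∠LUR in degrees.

1. ∠LRU = 38°  [△REL]
2. ∠RLU = 67°  [cyclic ARLU, opposite ∠A+∠L]
3. ∠LUR = 75°  [△RLU]

∠LUR = 75°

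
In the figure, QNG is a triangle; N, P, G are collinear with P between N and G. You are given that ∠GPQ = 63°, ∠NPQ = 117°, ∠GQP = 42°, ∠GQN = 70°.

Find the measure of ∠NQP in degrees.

1. ∠PGQ = 75°  [△QPG]
2. ∠NGQ = 75°  [P on ray GN]
3. ∠GNQ = 35°  [△QNG]
4. ∠PNQ = 35°  [P on ray NG]
5. ∠NQP = 28°  [△QNP]

∠NQP = 28°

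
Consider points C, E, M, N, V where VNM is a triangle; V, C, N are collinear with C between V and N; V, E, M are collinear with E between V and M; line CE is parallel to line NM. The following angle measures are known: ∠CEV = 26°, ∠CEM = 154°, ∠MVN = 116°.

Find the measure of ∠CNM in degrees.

1. ∠NMV = 26°  [CE∥NM, corresponding at E]
2. ∠MNV = 38°  [△VNM]
3. ∠CNM = 38°  [C on ray NV]

∠CNM = 38°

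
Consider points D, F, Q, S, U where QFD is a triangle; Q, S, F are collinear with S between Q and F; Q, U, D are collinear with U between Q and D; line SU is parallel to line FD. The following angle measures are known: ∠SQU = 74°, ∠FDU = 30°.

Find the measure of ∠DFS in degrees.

1. ∠DQF = 74°  [S on QF, U on QD]
2. ∠FDQ = 30°  [U on ray DQ]
3. ∠DFQ = 76°  [△QFD]
4. ∠DFS = 76°  [S on ray FQ]

∠DFS = 76°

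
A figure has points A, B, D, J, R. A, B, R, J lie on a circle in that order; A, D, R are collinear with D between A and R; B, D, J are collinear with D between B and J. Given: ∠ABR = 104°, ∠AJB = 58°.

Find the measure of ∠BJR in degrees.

∠BJR = 18°

1. ∠ARB = 58°  [same arc AB]
2. ∠BAR = 18°  [△ABR]
3. ∠BJR = 18°  [same arc BR]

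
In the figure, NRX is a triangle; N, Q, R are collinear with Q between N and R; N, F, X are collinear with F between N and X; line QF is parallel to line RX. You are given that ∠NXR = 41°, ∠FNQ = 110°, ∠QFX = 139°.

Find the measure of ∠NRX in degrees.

∠NRX = 29°

1. ∠NFQ = 41°  [QF∥RX, corresponding at F]
2. ∠FQN = 29°  [△NQF]
3. ∠NRX = 29°  [QF∥RX, corresponding at Q]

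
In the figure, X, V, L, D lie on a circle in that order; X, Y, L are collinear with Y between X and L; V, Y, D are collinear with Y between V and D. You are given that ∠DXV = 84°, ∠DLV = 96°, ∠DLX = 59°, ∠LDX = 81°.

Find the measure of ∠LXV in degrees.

1. ∠DVX = 59°  [same arc XD]
2. ∠LVX = 99°  [cyclic XVLD, opposite ∠V+∠D]
3. ∠VDX = 37°  [△XVD]
4. ∠VLX = 37°  [same arc XV]
5. ∠LXV = 44°  [△XVL]

∠LXV = 44°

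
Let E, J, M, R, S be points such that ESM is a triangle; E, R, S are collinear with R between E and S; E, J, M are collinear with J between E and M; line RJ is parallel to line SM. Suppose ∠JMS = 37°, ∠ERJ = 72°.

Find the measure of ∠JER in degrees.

∠JER = 71°

1. ∠EMS = 37°  [J on ray ME]
2. ∠ESM = 72°  [RJ∥SM, corresponding at R]
3. ∠MES = 71°  [△ESM]
4. ∠JER = 71°  [R on ES, J on EM]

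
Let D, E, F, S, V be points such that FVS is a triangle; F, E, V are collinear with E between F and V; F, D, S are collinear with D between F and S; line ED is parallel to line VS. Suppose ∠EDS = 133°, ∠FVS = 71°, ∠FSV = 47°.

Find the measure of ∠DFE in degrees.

∠DFE = 62°

1. ∠EDF = 47°  [linear pair at D on FS]
2. ∠DEF = 71°  [ED∥VS, corresponding at E]
3. ∠DFE = 62°  [△FED]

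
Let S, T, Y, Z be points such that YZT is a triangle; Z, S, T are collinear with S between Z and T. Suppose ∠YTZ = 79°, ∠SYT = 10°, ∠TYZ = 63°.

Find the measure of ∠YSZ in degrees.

∠YSZ = 89°

1. ∠STY = 79°  [S on ray TZ]
2. ∠TSY = 91°  [△YST]
3. ∠YSZ = 89°  [linear pair at S on ZT]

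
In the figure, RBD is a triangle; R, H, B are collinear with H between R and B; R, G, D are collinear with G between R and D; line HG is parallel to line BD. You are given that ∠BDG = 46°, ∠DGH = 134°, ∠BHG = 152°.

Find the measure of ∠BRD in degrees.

∠BRD = 106°

1. ∠HGR = 46°  [linear pair at G on RD]
2. ∠GHR = 28°  [linear pair at H on RB]
3. ∠GRH = 106°  [△RHG]
4. ∠BRD = 106°  [H on RB, G on RD]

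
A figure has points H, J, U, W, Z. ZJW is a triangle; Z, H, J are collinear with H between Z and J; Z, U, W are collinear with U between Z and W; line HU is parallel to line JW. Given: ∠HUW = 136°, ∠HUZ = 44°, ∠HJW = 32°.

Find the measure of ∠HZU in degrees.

∠HZU = 104°

1. ∠JWZ = 44°  [HU∥JW, corresponding at U]
2. ∠WJZ = 32°  [H on ray JZ]
3. ∠JZW = 104°  [△ZJW]
4. ∠HZU = 104°  [H on ZJ, U on ZW]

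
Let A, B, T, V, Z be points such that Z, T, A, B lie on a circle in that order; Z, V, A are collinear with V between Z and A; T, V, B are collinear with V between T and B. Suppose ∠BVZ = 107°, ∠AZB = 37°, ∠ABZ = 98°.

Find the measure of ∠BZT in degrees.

∠BZT = 99°

1. ∠AVB = 73°  [linear pair at V on ZA]
2. ∠ATB = 37°  [same arc AB]
3. ∠BAZ = 45°  [△ZAB]
4. ∠ABT = 62°  [△AVB]
5. ∠BAT = 81°  [△TAB]
6. ∠BZT = 99°  [cyclic ZTAB, opposite ∠Z+∠A]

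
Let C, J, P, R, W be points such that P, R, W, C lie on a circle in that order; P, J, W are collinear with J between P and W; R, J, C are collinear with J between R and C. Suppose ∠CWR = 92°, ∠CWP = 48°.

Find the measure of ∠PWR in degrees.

∠PWR = 44°

1. ∠CPR = 88°  [cyclic PRWC, opposite ∠P+∠W]
2. ∠CRP = 48°  [same arc PC]
3. ∠PCR = 44°  [△PRC]
4. ∠PWR = 44°  [same arc PR]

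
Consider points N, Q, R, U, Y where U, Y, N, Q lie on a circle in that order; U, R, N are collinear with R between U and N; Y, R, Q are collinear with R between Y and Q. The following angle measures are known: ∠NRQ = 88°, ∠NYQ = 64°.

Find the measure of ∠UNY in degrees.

1. ∠URY = 88°  [vertical angles at R]
2. ∠NRY = 92°  [linear pair at R on UN]
3. ∠UNY = 24°  [△YRN]

∠UNY = 24°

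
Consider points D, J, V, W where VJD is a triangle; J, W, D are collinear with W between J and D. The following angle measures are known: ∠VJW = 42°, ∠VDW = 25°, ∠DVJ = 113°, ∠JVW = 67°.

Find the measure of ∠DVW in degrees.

1. ∠JWV = 71°  [△VJW]
2. ∠DWV = 109°  [linear pair at W on JD]
3. ∠DVW = 46°  [△VWD]

∠DVW = 46°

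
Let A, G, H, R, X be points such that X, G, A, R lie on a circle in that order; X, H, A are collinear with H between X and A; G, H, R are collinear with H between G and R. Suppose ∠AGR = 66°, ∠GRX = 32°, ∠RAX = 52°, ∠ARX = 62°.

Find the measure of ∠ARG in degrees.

1. ∠GAX = 32°  [same arc XG]
2. ∠AGX = 118°  [cyclic XGAR, opposite ∠G+∠R]
3. ∠AXG = 30°  [△XGA]
4. ∠ARG = 30°  [same arc GA]

∠ARG = 30°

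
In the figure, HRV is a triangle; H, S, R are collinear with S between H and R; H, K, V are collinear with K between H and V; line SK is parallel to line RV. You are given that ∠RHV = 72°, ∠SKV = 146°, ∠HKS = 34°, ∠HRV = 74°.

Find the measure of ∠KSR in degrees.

1. ∠KHS = 72°  [S on HR, K on HV]
2. ∠HSK = 74°  [△HSK]
3. ∠KSR = 106°  [linear pair at S on HR]

∠KSR = 106°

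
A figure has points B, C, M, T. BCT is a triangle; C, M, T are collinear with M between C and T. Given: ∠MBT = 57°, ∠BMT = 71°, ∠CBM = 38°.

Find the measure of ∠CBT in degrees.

∠CBT = 95°

1. ∠BTM = 52°  [△BMT]
2. ∠BMC = 109°  [linear pair at M on CT]
3. ∠BCM = 33°  [△BCM]
4. ∠BTC = 52°  [M on ray TC]
5. ∠BCT = 33°  [M on ray CT]
6. ∠CBT = 95°  [△BCT]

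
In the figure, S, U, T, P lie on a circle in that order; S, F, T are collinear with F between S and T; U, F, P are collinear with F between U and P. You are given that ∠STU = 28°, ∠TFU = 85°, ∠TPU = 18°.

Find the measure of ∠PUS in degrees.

∠PUS = 67°

1. ∠SFU = 95°  [linear pair at F on ST]
2. ∠TSU = 18°  [same arc UT]
3. ∠PUS = 67°  [△SFU]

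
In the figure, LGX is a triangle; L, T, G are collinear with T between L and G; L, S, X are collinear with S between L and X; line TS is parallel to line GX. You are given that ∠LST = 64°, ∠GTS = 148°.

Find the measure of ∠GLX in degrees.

1. ∠LTS = 32°  [linear pair at T on LG]
2. ∠SLT = 84°  [△LTS]
3. ∠GLX = 84°  [T on LG, S on LX]

∠GLX = 84°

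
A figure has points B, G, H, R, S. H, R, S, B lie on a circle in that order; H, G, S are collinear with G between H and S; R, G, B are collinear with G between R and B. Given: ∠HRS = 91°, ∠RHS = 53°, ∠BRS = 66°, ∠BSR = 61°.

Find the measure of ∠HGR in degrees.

∠HGR = 102°

1. ∠HSR = 36°  [△HRS]
2. ∠RGS = 78°  [△RGS]
3. ∠HGR = 102°  [linear pair at G on HS]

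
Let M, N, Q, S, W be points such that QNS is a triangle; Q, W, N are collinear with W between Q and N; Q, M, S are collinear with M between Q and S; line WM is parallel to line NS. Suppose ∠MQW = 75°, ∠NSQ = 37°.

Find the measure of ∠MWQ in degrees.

1. ∠NQS = 75°  [W on QN, M on QS]
2. ∠QNS = 68°  [△QNS]
3. ∠MWQ = 68°  [WM∥NS, corresponding at W]

∠MWQ = 68°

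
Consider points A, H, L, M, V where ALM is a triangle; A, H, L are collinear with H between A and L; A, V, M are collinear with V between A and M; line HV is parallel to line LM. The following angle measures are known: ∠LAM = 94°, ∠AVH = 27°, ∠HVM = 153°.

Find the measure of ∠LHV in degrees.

1. ∠HAV = 94°  [H on AL, V on AM]
2. ∠AHV = 59°  [△AHV]
3. ∠LHV = 121°  [linear pair at H on AL]

∠LHV = 121°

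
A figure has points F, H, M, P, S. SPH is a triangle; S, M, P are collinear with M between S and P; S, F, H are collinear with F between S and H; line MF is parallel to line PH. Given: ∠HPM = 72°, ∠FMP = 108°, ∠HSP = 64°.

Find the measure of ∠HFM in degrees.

1. ∠FMS = 72°  [linear pair at M on SP]
2. ∠FSM = 64°  [M on SP, F on SH]
3. ∠MFS = 44°  [△SMF]
4. ∠HFM = 136°  [linear pair at F on SH]

∠HFM = 136°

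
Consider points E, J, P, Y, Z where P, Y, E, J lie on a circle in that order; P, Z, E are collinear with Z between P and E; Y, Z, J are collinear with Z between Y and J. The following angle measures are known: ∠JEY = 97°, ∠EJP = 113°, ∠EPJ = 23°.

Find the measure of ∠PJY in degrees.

∠PJY = 53°

1. ∠JPY = 83°  [cyclic PYEJ, opposite ∠P+∠E]
2. ∠JEP = 44°  [△PEJ]
3. ∠JYP = 44°  [same arc PJ]
4. ∠PJY = 53°  [△PYJ]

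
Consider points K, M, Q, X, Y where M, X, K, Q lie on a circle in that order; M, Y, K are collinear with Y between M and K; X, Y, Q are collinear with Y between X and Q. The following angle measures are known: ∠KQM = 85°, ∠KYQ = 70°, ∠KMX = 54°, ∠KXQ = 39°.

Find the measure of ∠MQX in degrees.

1. ∠MYQ = 110°  [linear pair at Y on MK]
2. ∠KMQ = 39°  [same arc KQ]
3. ∠MQX = 31°  [△MYQ]

∠MQX = 31°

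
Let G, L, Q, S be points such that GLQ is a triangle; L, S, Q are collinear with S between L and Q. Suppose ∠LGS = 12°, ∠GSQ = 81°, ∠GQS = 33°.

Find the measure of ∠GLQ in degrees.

1. ∠GSL = 99°  [linear pair at S on LQ]
2. ∠GLS = 69°  [△GLS]
3. ∠GLQ = 69°  [S on ray LQ]

∠GLQ = 69°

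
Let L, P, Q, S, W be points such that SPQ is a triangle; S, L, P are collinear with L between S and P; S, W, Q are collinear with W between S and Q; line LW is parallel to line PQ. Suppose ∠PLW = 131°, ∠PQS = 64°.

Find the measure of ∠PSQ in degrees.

∠PSQ = 67°

1. ∠SLW = 49°  [linear pair at L on SP]
2. ∠LWS = 64°  [LW∥PQ, corresponding at W]
3. ∠LSW = 67°  [△SLW]
4. ∠PSQ = 67°  [L on SP, W on SQ]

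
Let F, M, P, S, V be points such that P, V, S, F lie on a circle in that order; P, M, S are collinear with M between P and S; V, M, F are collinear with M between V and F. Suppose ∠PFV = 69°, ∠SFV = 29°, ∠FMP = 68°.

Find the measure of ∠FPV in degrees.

1. ∠PSV = 69°  [same arc PV]
2. ∠SMV = 68°  [vertical angles at M]
3. ∠FVS = 43°  [△VMS]
4. ∠FSV = 108°  [△VSF]
5. ∠FPV = 72°  [cyclic PVSF, opposite ∠P+∠S]

∠FPV = 72°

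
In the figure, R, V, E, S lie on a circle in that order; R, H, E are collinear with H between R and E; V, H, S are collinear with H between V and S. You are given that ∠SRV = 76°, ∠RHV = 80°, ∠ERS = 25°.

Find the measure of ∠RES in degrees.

∠RES = 49°

1. ∠SEV = 104°  [cyclic RVES, opposite ∠R+∠E]
2. ∠EHS = 80°  [vertical angles at H]
3. ∠EVS = 25°  [same arc ES]
4. ∠ESV = 51°  [△VES]
5. ∠RES = 49°  [△EHS]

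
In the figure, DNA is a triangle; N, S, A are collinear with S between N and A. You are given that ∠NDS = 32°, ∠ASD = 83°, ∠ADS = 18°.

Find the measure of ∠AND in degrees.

1. ∠DSN = 97°  [linear pair at S on NA]
2. ∠DNS = 51°  [△DNS]
3. ∠AND = 51°  [S on ray NA]

∠AND = 51°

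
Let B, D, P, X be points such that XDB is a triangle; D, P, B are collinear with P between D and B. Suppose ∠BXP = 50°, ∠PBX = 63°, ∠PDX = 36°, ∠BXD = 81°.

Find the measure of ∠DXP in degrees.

∠DXP = 31°

1. ∠BPX = 67°  [△XPB]
2. ∠DPX = 113°  [linear pair at P on DB]
3. ∠DXP = 31°  [△XDP]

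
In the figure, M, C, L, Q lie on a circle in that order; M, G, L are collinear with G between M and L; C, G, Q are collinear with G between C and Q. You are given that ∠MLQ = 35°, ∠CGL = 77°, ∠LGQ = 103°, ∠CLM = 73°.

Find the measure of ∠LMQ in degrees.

1. ∠MGQ = 77°  [vertical angles at G]
2. ∠CQM = 73°  [same arc MC]
3. ∠LMQ = 30°  [△MGQ]

∠LMQ = 30°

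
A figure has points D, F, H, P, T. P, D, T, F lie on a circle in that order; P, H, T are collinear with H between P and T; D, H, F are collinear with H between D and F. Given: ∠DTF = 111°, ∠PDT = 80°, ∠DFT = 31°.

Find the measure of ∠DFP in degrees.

∠DFP = 69°

1. ∠DPT = 31°  [same arc DT]
2. ∠DTP = 69°  [△PDT]
3. ∠DFP = 69°  [same arc PD]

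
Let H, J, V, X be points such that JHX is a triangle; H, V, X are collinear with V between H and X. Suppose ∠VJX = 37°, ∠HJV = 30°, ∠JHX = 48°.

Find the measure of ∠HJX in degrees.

∠HJX = 67°

1. ∠JHV = 48°  [V on ray HX]
2. ∠HVJ = 102°  [△JHV]
3. ∠JVX = 78°  [linear pair at V on HX]
4. ∠JXV = 65°  [△JVX]
5. ∠HXJ = 65°  [V on ray XH]
6. ∠HJX = 67°  [△JHX]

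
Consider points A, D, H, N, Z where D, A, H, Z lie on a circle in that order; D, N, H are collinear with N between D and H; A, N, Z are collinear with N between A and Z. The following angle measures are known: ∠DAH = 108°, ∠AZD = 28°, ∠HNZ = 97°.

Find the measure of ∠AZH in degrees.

∠AZH = 44°

1. ∠AHD = 28°  [same arc DA]
2. ∠ADH = 44°  [△DAH]
3. ∠AZH = 44°  [same arc AH]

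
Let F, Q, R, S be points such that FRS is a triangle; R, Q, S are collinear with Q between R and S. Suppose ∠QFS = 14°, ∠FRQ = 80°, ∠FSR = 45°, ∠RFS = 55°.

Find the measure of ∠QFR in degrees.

∠QFR = 41°

1. ∠FSQ = 45°  [Q on ray SR]
2. ∠FQS = 121°  [△FQS]
3. ∠FQR = 59°  [linear pair at Q on RS]
4. ∠QFR = 41°  [△FRQ]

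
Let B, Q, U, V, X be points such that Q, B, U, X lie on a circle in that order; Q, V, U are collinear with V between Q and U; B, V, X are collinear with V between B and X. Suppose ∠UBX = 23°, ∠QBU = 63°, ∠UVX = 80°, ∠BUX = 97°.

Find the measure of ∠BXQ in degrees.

∠BXQ = 57°

1. ∠UQX = 23°  [same arc UX]
2. ∠QVX = 100°  [linear pair at V on QU]
3. ∠BXQ = 57°  [△QVX]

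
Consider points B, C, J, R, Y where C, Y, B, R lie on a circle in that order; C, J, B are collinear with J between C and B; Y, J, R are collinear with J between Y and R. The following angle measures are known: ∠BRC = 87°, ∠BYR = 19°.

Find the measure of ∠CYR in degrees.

1. ∠BCR = 19°  [same arc BR]
2. ∠CBR = 74°  [△CBR]
3. ∠CYR = 74°  [same arc CR]

∠CYR = 74°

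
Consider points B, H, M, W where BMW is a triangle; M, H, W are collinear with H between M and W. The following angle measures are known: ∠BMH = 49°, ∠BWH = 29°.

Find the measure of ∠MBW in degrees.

1. ∠BMW = 49°  [H on ray MW]
2. ∠BWM = 29°  [H on ray WM]
3. ∠MBW = 102°  [△BMW]

∠MBW = 102°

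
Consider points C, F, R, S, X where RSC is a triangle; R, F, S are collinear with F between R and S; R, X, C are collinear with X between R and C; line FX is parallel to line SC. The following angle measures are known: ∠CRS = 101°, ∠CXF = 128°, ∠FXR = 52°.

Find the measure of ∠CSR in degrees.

∠CSR = 27°

1. ∠FRX = 101°  [F on RS, X on RC]
2. ∠RFX = 27°  [△RFX]
3. ∠CSR = 27°  [FX∥SC, corresponding at F]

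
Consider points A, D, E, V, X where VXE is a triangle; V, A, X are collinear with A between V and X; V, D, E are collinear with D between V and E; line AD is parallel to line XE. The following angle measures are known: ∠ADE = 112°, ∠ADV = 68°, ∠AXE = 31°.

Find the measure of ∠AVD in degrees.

1. ∠VEX = 68°  [AD∥XE, corresponding at D]
2. ∠EXV = 31°  [A on ray XV]
3. ∠EVX = 81°  [△VXE]
4. ∠AVD = 81°  [A on VX, D on VE]

∠AVD = 81°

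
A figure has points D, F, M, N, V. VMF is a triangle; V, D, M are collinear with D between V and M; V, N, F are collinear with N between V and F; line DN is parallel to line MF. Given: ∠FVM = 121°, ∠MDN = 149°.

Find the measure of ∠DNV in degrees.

∠DNV = 28°

1. ∠DVN = 121°  [D on VM, N on VF]
2. ∠NDV = 31°  [linear pair at D on VM]
3. ∠DNV = 28°  [△VDN]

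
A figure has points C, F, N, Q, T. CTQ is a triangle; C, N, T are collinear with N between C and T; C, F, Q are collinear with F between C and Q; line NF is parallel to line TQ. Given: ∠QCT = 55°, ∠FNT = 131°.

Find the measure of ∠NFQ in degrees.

∠NFQ = 104°

1. ∠FCN = 55°  [N on CT, F on CQ]
2. ∠CNF = 49°  [linear pair at N on CT]
3. ∠CFN = 76°  [△CNF]
4. ∠NFQ = 104°  [linear pair at F on CQ]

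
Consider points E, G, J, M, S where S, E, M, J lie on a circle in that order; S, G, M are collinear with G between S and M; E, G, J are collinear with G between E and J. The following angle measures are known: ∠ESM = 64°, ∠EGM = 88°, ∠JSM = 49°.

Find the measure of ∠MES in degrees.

1. ∠JEM = 49°  [same arc MJ]
2. ∠EMS = 43°  [△EGM]
3. ∠MES = 73°  [△SEM]

∠MES = 73°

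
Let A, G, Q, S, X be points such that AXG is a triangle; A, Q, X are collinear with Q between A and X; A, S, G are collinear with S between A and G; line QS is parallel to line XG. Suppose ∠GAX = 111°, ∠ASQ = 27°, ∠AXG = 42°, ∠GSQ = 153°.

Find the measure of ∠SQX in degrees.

1. ∠QAS = 111°  [Q on AX, S on AG]
2. ∠AQS = 42°  [△AQS]
3. ∠SQX = 138°  [linear pair at Q on AX]

∠SQX = 138°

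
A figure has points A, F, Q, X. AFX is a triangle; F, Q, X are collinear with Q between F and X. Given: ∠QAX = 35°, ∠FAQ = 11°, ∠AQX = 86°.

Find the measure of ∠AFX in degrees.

1. ∠AQF = 94°  [linear pair at Q on FX]
2. ∠AFQ = 75°  [△AFQ]
3. ∠AFX = 75°  [Q on ray FX]

∠AFX = 75°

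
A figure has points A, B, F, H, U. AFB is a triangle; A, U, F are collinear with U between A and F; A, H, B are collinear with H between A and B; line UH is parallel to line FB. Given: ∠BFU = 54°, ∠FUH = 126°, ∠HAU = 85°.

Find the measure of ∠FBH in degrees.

1. ∠AFB = 54°  [U on ray FA]
2. ∠BAF = 85°  [U on AF, H on AB]
3. ∠ABF = 41°  [△AFB]
4. ∠FBH = 41°  [H on ray BA]

∠FBH = 41°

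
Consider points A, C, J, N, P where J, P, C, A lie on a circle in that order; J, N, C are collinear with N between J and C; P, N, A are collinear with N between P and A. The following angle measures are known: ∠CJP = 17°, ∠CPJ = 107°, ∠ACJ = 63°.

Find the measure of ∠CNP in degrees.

1. ∠APJ = 63°  [same arc JA]
2. ∠JNP = 100°  [△JNP]
3. ∠CNP = 80°  [linear pair at N on JC]

∠CNP = 80°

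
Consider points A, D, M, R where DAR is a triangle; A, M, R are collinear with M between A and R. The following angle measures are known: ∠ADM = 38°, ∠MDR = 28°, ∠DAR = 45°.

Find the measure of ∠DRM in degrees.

∠DRM = 69°

1. ∠DAM = 45°  [M on ray AR]
2. ∠AMD = 97°  [△DAM]
3. ∠DMR = 83°  [linear pair at M on AR]
4. ∠DRM = 69°  [△DMR]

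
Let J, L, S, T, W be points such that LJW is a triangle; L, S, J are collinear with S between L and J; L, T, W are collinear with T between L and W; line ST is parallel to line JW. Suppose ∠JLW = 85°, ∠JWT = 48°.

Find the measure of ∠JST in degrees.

1. ∠JWL = 48°  [T on ray WL]
2. ∠LJW = 47°  [△LJW]
3. ∠LST = 47°  [ST∥JW, corresponding at S]
4. ∠JST = 133°  [linear pair at S on LJ]

∠JST = 133°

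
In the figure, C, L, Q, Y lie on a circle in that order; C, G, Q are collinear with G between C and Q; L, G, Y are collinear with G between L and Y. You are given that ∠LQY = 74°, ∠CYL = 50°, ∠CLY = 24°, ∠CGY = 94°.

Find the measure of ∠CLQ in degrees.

∠CLQ = 60°

1. ∠QCY = 36°  [△CGY]
2. ∠CQY = 24°  [same arc CY]
3. ∠CYQ = 120°  [△CQY]
4. ∠CLQ = 60°  [cyclic CLQY, opposite ∠L+∠Y]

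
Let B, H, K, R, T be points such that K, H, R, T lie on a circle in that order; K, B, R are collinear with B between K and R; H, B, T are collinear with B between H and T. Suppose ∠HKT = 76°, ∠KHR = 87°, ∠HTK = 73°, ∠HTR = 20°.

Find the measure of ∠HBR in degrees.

∠HBR = 51°

1. ∠HRT = 104°  [cyclic KHRT, opposite ∠K+∠R]
2. ∠HRK = 73°  [same arc KH]
3. ∠RHT = 56°  [△HRT]
4. ∠HBR = 51°  [△HBR]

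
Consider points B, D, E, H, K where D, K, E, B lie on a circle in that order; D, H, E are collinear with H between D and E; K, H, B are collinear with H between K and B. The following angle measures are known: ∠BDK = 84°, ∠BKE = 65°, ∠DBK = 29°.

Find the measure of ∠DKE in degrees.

∠DKE = 132°

1. ∠BEK = 96°  [cyclic DKEB, opposite ∠D+∠E]
2. ∠EBK = 19°  [△KEB]
3. ∠DEK = 29°  [same arc DK]
4. ∠EDK = 19°  [same arc KE]
5. ∠DKE = 132°  [△DKE]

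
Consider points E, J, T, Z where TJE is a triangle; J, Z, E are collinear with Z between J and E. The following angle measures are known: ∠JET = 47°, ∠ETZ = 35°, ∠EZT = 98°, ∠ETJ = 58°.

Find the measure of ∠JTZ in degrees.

1. ∠EJT = 75°  [△TJE]
2. ∠JZT = 82°  [linear pair at Z on JE]
3. ∠TJZ = 75°  [Z on ray JE]
4. ∠JTZ = 23°  [△TJZ]

∠JTZ = 23°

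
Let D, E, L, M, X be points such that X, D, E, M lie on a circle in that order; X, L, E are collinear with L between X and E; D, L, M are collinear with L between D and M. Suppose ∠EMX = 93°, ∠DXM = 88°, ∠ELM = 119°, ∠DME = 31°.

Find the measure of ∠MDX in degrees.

1. ∠DLX = 119°  [vertical angles at L]
2. ∠DXE = 31°  [same arc DE]
3. ∠MDX = 30°  [△XLD]

∠MDX = 30°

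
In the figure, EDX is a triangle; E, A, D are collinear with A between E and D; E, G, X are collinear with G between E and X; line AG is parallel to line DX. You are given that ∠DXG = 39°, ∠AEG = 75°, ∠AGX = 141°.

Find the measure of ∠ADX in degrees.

1. ∠DXE = 39°  [G on ray XE]
2. ∠DEX = 75°  [A on ED, G on EX]
3. ∠EDX = 66°  [△EDX]
4. ∠ADX = 66°  [A on ray DE]

∠ADX = 66°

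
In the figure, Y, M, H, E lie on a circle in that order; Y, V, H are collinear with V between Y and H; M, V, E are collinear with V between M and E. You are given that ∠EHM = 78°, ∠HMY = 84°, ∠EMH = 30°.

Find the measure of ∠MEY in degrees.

∠MEY = 24°

1. ∠HEM = 72°  [△MHE]
2. ∠HYM = 72°  [same arc MH]
3. ∠MHY = 24°  [△YMH]
4. ∠MEY = 24°  [same arc YM]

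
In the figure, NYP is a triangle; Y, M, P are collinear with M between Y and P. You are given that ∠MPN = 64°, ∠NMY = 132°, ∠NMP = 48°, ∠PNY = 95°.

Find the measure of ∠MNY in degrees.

1. ∠NPY = 64°  [M on ray PY]
2. ∠NYP = 21°  [△NYP]
3. ∠MYN = 21°  [M on ray YP]
4. ∠MNY = 27°  [△NYM]

∠MNY = 27°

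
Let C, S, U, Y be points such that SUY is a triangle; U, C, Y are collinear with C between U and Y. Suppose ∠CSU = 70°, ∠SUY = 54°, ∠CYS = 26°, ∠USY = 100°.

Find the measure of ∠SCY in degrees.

1. ∠CUS = 54°  [C on ray UY]
2. ∠SCU = 56°  [△SUC]
3. ∠SCY = 124°  [linear pair at C on UY]

∠SCY = 124°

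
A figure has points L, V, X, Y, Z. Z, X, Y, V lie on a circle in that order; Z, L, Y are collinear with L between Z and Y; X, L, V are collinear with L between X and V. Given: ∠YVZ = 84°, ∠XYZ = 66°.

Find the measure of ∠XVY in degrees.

∠XVY = 18°

1. ∠YXZ = 96°  [cyclic ZXYV, opposite ∠X+∠V]
2. ∠XZY = 18°  [△ZXY]
3. ∠XVY = 18°  [same arc XY]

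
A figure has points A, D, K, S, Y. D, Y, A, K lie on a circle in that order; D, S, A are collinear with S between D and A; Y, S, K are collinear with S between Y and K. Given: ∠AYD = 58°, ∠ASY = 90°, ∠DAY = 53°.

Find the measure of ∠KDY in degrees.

1. ∠ADY = 69°  [△DYA]
2. ∠DSY = 90°  [linear pair at S on DA]
3. ∠DKY = 53°  [same arc DY]
4. ∠DYK = 21°  [△DSY]
5. ∠KDY = 106°  [△DYK]

∠KDY = 106°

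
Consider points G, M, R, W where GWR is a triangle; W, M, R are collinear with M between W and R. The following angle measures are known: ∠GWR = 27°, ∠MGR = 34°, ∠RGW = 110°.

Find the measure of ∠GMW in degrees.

∠GMW = 77°

1. ∠GRW = 43°  [△GWR]
2. ∠GRM = 43°  [M on ray RW]
3. ∠GMR = 103°  [△GMR]
4. ∠GMW = 77°  [linear pair at M on WR]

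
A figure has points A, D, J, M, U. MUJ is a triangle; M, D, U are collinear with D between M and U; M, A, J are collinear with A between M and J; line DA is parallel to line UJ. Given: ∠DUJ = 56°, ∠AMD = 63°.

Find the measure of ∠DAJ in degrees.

∠DAJ = 119°

1. ∠JUM = 56°  [D on ray UM]
2. ∠JMU = 63°  [D on MU, A on MJ]
3. ∠MJU = 61°  [△MUJ]
4. ∠DAM = 61°  [DA∥UJ, corresponding at A]
5. ∠DAJ = 119°  [linear pair at A on MJ]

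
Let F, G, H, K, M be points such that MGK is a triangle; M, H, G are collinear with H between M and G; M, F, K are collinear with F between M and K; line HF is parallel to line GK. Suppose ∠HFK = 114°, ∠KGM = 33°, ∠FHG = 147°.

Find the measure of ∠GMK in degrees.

∠GMK = 81°

1. ∠HFM = 66°  [linear pair at F on MK]
2. ∠FHM = 33°  [HF∥GK, corresponding at H]
3. ∠FMH = 81°  [△MHF]
4. ∠GMK = 81°  [H on MG, F on MK]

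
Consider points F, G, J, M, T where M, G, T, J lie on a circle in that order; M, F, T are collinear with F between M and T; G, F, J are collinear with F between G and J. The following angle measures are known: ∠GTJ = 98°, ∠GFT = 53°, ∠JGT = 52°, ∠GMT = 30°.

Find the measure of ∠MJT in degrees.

∠MJT = 105°

1. ∠GTM = 75°  [△GFT]
2. ∠MGT = 75°  [△MGT]
3. ∠MJT = 105°  [cyclic MGTJ, opposite ∠G+∠J]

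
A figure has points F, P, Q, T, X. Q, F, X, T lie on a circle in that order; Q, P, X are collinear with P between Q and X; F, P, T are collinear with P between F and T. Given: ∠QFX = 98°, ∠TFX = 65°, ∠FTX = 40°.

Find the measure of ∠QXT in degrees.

1. ∠QTX = 82°  [cyclic QFXT, opposite ∠F+∠T]
2. ∠TQX = 65°  [same arc XT]
3. ∠QXT = 33°  [△QXT]

∠QXT = 33°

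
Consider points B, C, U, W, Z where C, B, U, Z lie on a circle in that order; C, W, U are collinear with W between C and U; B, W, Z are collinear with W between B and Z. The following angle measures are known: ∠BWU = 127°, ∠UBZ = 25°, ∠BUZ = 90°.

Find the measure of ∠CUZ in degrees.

∠CUZ = 62°

1. ∠CWZ = 127°  [vertical angles at W]
2. ∠BZU = 65°  [△BUZ]
3. ∠UWZ = 53°  [linear pair at W on CU]
4. ∠CUZ = 62°  [△UWZ]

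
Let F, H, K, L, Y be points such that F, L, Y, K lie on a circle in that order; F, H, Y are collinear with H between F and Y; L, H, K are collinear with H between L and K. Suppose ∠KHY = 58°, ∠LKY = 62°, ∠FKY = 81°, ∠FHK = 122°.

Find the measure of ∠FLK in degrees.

∠FLK = 60°

1. ∠FHL = 58°  [vertical angles at H]
2. ∠LFY = 62°  [same arc LY]
3. ∠FLK = 60°  [△FHL]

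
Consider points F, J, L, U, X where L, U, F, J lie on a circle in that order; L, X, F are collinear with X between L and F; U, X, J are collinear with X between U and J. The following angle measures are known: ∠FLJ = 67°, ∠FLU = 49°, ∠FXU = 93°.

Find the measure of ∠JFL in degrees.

∠JFL = 44°

1. ∠FJU = 49°  [same arc UF]
2. ∠JXL = 93°  [vertical angles at X]
3. ∠FXJ = 87°  [linear pair at X on LF]
4. ∠JFL = 44°  [△FXJ]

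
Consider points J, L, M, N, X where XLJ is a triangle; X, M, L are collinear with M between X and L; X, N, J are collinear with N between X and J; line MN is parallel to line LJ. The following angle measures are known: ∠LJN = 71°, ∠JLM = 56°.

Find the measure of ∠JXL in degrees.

1. ∠LJX = 71°  [N on ray JX]
2. ∠JLX = 56°  [M on ray LX]
3. ∠JXL = 53°  [△XLJ]

∠JXL = 53°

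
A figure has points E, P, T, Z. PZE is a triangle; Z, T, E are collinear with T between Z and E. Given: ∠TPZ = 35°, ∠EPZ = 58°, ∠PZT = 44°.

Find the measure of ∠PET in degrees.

∠PET = 78°

1. ∠EZP = 44°  [T on ray ZE]
2. ∠PEZ = 78°  [△PZE]
3. ∠PET = 78°  [T on ray EZ]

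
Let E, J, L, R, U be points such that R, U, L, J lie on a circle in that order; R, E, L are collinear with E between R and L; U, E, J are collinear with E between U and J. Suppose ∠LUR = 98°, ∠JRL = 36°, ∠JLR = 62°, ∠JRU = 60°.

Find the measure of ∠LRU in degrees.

1. ∠JUL = 36°  [same arc LJ]
2. ∠JLU = 120°  [cyclic RULJ, opposite ∠R+∠L]
3. ∠LJU = 24°  [△ULJ]
4. ∠LRU = 24°  [same arc UL]

∠LRU = 24°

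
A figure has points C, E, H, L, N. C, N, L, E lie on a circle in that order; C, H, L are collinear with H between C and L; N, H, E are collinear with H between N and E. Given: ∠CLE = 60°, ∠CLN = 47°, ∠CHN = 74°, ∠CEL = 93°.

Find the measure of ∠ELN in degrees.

1. ∠CNE = 60°  [same arc CE]
2. ∠CEN = 47°  [same arc CN]
3. ∠ECN = 73°  [△CNE]
4. ∠ELN = 107°  [cyclic CNLE, opposite ∠C+∠L]

∠ELN = 107°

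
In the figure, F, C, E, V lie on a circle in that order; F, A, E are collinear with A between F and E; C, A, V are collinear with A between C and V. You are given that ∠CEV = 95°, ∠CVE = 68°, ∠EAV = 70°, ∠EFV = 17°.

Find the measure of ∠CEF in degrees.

1. ∠FAV = 110°  [linear pair at A on FE]
2. ∠CVF = 53°  [△FAV]
3. ∠CEF = 53°  [same arc FC]

∠CEF = 53°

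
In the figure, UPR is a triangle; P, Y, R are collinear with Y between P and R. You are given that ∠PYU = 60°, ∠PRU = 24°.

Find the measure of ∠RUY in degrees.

∠RUY = 36°

1. ∠RYU = 120°  [linear pair at Y on PR]
2. ∠URY = 24°  [Y on ray RP]
3. ∠RUY = 36°  [△UYR]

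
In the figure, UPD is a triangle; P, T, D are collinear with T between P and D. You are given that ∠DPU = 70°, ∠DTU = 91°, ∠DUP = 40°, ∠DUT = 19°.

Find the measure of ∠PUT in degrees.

∠PUT = 21°

1. ∠TPU = 70°  [T on ray PD]
2. ∠PTU = 89°  [linear pair at T on PD]
3. ∠PUT = 21°  [△UPT]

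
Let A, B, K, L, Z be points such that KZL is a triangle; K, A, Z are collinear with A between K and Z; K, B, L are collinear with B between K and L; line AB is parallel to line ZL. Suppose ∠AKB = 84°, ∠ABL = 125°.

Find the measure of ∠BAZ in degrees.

∠BAZ = 139°

1. ∠ABK = 55°  [linear pair at B on KL]
2. ∠BAK = 41°  [△KAB]
3. ∠BAZ = 139°  [linear pair at A on KZ]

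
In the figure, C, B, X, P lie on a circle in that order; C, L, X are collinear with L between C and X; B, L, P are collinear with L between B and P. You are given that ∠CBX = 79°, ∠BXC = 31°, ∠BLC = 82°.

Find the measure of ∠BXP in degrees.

∠BXP = 59°

1. ∠BCX = 70°  [△CBX]
2. ∠BLX = 98°  [linear pair at L on CX]
3. ∠BPX = 70°  [same arc BX]
4. ∠PBX = 51°  [△BLX]
5. ∠BXP = 59°  [△BXP]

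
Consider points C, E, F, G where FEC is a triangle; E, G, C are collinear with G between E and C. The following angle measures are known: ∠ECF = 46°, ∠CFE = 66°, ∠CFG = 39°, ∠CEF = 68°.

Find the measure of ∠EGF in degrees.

1. ∠FCG = 46°  [G on ray CE]
2. ∠CGF = 95°  [△FGC]
3. ∠EGF = 85°  [linear pair at G on EC]

∠EGF = 85°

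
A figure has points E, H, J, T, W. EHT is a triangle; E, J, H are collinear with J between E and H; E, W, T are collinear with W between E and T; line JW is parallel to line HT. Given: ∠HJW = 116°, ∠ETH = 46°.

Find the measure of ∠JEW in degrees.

1. ∠EJW = 64°  [linear pair at J on EH]
2. ∠EWJ = 46°  [JW∥HT, corresponding at W]
3. ∠JEW = 70°  [△EJW]

∠JEW = 70°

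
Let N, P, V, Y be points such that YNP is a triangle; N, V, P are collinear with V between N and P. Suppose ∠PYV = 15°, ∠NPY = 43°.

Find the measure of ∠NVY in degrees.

1. ∠VPY = 43°  [V on ray PN]
2. ∠PVY = 122°  [△YVP]
3. ∠NVY = 58°  [linear pair at V on NP]

∠NVY = 58°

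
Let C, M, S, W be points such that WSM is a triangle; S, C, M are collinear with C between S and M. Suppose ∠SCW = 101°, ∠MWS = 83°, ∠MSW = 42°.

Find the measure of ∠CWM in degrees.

1. ∠MCW = 79°  [linear pair at C on SM]
2. ∠SMW = 55°  [△WSM]
3. ∠CMW = 55°  [C on ray MS]
4. ∠CWM = 46°  [△WCM]

∠CWM = 46°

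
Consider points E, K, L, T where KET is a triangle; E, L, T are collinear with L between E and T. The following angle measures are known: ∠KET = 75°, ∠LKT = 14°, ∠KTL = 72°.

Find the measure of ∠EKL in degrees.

1. ∠KEL = 75°  [L on ray ET]
2. ∠KLT = 94°  [△KLT]
3. ∠ELK = 86°  [linear pair at L on ET]
4. ∠EKL = 19°  [△KEL]

∠EKL = 19°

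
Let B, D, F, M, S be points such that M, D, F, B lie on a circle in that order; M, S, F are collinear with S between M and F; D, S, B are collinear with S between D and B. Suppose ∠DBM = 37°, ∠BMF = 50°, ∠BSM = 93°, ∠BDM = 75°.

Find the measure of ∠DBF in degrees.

1. ∠BMD = 68°  [△MDB]
2. ∠BDF = 50°  [same arc FB]
3. ∠BFD = 112°  [cyclic MDFB, opposite ∠M+∠F]
4. ∠DBF = 18°  [△DFB]

∠DBF = 18°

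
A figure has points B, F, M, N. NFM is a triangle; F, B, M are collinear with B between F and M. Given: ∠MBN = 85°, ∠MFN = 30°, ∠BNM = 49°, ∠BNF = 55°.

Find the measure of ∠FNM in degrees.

∠FNM = 104°

1. ∠BMN = 46°  [△NBM]
2. ∠FMN = 46°  [B on ray MF]
3. ∠FNM = 104°  [△NFM]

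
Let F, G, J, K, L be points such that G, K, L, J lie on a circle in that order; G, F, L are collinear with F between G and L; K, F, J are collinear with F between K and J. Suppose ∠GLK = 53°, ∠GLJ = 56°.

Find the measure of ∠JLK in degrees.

1. ∠GJK = 53°  [same arc GK]
2. ∠GKJ = 56°  [same arc GJ]
3. ∠JGK = 71°  [△GKJ]
4. ∠JLK = 109°  [cyclic GKLJ, opposite ∠G+∠L]

∠JLK = 109°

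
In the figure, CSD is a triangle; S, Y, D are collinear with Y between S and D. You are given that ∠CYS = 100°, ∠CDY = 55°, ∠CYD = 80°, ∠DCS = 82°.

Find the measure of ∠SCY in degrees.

1. ∠CDS = 55°  [Y on ray DS]
2. ∠CSD = 43°  [△CSD]
3. ∠CSY = 43°  [Y on ray SD]
4. ∠SCY = 37°  [△CSY]

∠SCY = 37°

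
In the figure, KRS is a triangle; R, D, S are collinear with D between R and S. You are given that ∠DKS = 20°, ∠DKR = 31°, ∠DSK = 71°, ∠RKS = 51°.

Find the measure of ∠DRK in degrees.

1. ∠KSR = 71°  [D on ray SR]
2. ∠KRS = 58°  [△KRS]
3. ∠DRK = 58°  [D on ray RS]

∠DRK = 58°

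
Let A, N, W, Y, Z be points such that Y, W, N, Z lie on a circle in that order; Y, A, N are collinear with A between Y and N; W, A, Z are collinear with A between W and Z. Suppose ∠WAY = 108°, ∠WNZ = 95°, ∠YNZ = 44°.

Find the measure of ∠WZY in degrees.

1. ∠WYZ = 85°  [cyclic YWNZ, opposite ∠Y+∠N]
2. ∠YWZ = 44°  [same arc YZ]
3. ∠WZY = 51°  [△YWZ]

∠WZY = 51°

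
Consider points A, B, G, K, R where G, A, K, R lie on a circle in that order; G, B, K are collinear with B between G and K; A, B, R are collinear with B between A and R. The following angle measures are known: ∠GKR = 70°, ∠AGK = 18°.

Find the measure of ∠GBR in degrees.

∠GBR = 88°

1. ∠ARK = 18°  [same arc AK]
2. ∠KBR = 92°  [△KBR]
3. ∠GBR = 88°  [linear pair at B on GK]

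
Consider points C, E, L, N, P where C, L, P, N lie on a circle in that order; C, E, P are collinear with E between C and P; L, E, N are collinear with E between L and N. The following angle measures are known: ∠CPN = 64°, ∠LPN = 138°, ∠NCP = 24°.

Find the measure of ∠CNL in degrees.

1. ∠CLN = 64°  [same arc CN]
2. ∠LCN = 42°  [cyclic CLPN, opposite ∠C+∠P]
3. ∠CNL = 74°  [△CLN]

∠CNL = 74°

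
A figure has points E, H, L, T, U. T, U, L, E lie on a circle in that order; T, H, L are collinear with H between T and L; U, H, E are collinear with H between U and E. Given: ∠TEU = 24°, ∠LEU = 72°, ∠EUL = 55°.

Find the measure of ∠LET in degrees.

∠LET = 96°

1. ∠TLU = 24°  [same arc TU]
2. ∠LTU = 72°  [same arc UL]
3. ∠LUT = 84°  [△TUL]
4. ∠LET = 96°  [cyclic TULE, opposite ∠U+∠E]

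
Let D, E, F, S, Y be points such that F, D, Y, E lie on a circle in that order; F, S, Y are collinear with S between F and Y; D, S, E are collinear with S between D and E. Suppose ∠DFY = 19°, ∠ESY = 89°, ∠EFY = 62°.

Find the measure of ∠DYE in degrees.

1. ∠DEY = 19°  [same arc DY]
2. ∠EDY = 62°  [same arc YE]
3. ∠DYE = 99°  [△DYE]

∠DYE = 99°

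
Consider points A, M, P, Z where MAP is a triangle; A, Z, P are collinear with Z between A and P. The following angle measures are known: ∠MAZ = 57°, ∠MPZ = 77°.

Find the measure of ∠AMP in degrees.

1. ∠MAP = 57°  [Z on ray AP]
2. ∠APM = 77°  [Z on ray PA]
3. ∠AMP = 46°  [△MAP]

∠AMP = 46°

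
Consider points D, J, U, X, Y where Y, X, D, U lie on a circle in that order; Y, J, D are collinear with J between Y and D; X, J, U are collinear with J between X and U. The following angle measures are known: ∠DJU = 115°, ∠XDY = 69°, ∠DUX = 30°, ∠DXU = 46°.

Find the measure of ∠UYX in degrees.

∠UYX = 76°

1. ∠XJY = 115°  [vertical angles at J]
2. ∠XUY = 69°  [same arc YX]
3. ∠DYX = 30°  [same arc XD]
4. ∠UXY = 35°  [△YJX]
5. ∠UYX = 76°  [△YXU]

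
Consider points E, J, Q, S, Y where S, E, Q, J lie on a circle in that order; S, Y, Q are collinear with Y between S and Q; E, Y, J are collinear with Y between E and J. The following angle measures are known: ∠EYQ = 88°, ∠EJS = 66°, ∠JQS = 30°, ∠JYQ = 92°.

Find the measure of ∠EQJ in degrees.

1. ∠EQS = 66°  [same arc SE]
2. ∠EJQ = 58°  [△QYJ]
3. ∠JEQ = 26°  [△EYQ]
4. ∠EQJ = 96°  [△EQJ]

∠EQJ = 96°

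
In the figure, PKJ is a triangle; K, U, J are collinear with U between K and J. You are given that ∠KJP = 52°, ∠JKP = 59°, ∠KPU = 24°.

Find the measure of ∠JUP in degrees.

1. ∠PKU = 59°  [U on ray KJ]
2. ∠KUP = 97°  [△PKU]
3. ∠JUP = 83°  [linear pair at U on KJ]

∠JUP = 83°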